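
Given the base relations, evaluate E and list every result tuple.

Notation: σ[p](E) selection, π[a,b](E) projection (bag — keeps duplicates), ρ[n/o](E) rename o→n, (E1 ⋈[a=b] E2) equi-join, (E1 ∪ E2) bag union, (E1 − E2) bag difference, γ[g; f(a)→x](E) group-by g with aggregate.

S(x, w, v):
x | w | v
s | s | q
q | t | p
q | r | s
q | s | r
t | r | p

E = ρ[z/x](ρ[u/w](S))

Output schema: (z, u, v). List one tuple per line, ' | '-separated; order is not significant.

Row counts bottom-up:
  S → 5
  ρ[u/w](S) → 5
  ρ[z/x](ρ[u/w](S)) → 5

== RESULT ==
z | u | v
q | r | s
q | s | r
q | t | p
s | s | q
t | r | p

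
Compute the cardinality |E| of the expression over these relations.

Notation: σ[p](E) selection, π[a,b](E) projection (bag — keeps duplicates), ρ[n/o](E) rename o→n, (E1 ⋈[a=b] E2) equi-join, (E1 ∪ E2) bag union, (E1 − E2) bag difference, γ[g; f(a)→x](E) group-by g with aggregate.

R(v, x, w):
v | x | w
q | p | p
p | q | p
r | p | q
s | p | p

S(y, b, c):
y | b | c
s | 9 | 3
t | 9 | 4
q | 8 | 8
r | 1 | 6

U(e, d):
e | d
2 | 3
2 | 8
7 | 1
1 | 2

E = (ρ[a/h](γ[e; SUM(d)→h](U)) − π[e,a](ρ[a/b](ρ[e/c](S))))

Row counts bottom-up:
  U → 4
  γ[e; SUM(d)→h](U) → 3
  ρ[a/h](γ[e; SUM(d)→h](U)) → 3
  S → 4
  ρ[e/c](S) → 4
  ρ[a/b](ρ[e/c](S)) → 4
  π[e,a](ρ[a/b](ρ[e/c](S))) → 4
  (ρ[a/h](γ[e; SUM(d)→h](U)) − π[e,a](ρ[a/b](ρ[e/c](S)))) → 3

|E| = 3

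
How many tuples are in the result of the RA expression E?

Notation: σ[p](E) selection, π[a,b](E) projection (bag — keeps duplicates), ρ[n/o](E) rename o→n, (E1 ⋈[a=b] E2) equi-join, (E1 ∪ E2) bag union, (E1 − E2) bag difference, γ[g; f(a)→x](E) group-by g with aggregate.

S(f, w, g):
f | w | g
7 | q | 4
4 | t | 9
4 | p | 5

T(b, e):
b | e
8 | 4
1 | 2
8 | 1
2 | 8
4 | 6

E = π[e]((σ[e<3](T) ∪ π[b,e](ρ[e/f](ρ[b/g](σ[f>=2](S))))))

Row counts bottom-up:
  T → 5
  σ[e<3](T) → 2
  S → 3
  σ[f>=2](S) → 3
  ρ[b/g](σ[f>=2](S)) → 3
  ρ[e/f](ρ[b/g](σ[f>=2](S))) → 3
  π[b,e](ρ[e/f](ρ[b/g](σ[f>=2](S)))) → 3
  (σ[e<3](T) ∪ π[b,e](ρ[e/f](ρ[b/g](σ[f>=2](S))))) → 5
  π[e]((σ[e<3](T) ∪ π[b,e](ρ[e/f](ρ[b/g](σ[f>=2](S)))))) → 5

|E| = 5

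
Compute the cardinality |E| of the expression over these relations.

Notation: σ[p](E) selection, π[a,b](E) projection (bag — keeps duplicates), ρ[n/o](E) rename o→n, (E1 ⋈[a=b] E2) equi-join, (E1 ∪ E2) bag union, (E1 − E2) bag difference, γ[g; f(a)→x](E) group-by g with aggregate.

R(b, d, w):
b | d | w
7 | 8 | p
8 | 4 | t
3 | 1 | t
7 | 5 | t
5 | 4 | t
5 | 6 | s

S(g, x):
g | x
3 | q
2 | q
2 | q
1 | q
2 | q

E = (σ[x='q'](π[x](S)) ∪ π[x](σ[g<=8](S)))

Stepwise |·|:
  S → 5
  π[x](S) → 5
  σ[x='q'](π[x](S)) → 5
  S → 5
  σ[g<=8](S) → 5
  π[x](σ[g<=8](S)) → 5
  (σ[x='q'](π[x](S)) ∪ π[x](σ[g<=8](S))) → 10

|E| = 10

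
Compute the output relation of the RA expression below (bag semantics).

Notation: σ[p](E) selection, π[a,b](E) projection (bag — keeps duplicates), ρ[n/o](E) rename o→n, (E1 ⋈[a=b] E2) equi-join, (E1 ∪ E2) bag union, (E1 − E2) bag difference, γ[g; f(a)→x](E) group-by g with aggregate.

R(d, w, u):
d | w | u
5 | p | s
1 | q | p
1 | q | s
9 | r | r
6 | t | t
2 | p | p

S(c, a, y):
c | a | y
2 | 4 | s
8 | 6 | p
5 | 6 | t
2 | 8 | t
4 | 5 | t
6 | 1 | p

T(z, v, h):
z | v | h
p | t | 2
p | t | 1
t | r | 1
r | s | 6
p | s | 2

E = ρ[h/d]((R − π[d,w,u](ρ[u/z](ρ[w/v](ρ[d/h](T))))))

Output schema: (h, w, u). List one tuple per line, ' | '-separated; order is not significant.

Stepwise |·|:
  R → 6
  T → 5
  ρ[d/h](T) → 5
  ρ[w/v](ρ[d/h](T)) → 5
  ρ[u/z](ρ[w/v](ρ[d/h](T))) → 5
  π[d,w,u](ρ[u/z](ρ[w/v](ρ[d/h](T)))) → 5
  (R − π[d,w,u](ρ[u/z](ρ[w/v](ρ[d/h](T))))) → 6
  ρ[h/d]((R − π[d,w,u](ρ[u/z](ρ[w/v](ρ[d/h](T)))))) → 6

== RESULT ==
h | w | u
1 | q | p
1 | q | s
2 | p | p
5 | p | s
6 | t | t
9 | r | r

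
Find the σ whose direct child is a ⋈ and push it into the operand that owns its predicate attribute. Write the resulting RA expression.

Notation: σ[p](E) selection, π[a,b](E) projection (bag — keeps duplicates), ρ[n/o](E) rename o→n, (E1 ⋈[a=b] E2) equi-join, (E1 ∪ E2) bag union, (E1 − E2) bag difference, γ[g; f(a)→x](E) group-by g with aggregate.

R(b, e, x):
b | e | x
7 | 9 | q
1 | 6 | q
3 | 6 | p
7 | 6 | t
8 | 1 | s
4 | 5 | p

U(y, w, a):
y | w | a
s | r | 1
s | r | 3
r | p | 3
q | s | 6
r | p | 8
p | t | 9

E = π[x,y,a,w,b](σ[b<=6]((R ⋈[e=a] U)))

σ filters on b, owned by the left side.
E' = π[x,y,a,w,b]((σ[b<=6](R) ⋈[e=a] U))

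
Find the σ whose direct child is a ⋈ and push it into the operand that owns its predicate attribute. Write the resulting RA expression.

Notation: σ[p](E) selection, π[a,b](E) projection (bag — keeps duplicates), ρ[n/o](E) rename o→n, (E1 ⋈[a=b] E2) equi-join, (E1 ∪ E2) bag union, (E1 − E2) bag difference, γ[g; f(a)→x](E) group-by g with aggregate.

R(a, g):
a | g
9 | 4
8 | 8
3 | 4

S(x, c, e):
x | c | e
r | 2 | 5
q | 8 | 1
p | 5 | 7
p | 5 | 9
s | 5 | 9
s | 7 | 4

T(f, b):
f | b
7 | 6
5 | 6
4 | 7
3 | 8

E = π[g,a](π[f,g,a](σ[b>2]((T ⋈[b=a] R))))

σ filters on b, owned by the left side.
E' = π[g,a](π[f,g,a]((σ[b>2](T) ⋈[b=a] R)))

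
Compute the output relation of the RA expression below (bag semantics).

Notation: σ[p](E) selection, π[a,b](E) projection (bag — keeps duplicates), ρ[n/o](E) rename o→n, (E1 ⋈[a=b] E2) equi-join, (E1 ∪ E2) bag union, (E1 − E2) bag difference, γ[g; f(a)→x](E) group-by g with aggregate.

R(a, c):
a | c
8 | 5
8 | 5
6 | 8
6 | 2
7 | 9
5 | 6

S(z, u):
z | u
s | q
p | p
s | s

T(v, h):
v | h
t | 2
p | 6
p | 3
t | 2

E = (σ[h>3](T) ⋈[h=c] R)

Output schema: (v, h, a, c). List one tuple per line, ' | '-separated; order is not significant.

Subexpression sizes:
  T → 4
  σ[h>3](T) → 1
  R → 6
  (σ[h>3](T) ⋈[h=c] R) → 1

== RESULT ==
v | h | a | c
p | 6 | 5 | 6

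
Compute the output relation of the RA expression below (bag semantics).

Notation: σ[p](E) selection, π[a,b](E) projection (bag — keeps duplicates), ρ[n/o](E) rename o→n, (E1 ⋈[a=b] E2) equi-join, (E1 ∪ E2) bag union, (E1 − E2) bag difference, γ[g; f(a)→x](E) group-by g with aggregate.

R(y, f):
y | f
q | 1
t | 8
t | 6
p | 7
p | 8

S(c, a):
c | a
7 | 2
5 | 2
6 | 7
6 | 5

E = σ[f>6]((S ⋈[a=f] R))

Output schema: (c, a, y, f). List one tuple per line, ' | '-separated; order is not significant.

Subexpression sizes:
  S → 4
  R → 5
  (S ⋈[a=f] R) → 1
  σ[f>6]((S ⋈[a=f] R)) → 1

== RESULT ==
c | a | y | f
6 | 7 | p | 7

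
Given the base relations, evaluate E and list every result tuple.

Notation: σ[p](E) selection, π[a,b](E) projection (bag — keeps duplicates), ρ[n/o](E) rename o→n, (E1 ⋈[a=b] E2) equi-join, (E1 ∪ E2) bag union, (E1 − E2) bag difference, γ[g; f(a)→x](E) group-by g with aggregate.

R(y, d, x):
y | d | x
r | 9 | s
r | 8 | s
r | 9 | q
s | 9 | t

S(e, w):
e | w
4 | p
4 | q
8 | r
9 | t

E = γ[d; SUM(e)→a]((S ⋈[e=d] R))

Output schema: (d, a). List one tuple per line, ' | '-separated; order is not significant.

Stepwise |·|:
  S → 4
  R → 4
  (S ⋈[e=d] R) → 4
  γ[d; SUM(e)→a]((S ⋈[e=d] R)) → 2

== RESULT ==
d | a
8 | 8
9 | 27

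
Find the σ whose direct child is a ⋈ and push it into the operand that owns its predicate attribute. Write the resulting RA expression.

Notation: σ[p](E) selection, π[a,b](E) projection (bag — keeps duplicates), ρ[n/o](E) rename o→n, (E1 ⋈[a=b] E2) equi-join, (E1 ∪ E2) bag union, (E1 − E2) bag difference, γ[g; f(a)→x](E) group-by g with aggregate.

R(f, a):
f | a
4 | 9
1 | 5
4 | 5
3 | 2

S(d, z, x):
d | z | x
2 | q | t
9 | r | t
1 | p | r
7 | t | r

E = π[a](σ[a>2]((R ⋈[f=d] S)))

σ filters on a, owned by the left side.
E' = π[a]((σ[a>2](R) ⋈[f=d] S))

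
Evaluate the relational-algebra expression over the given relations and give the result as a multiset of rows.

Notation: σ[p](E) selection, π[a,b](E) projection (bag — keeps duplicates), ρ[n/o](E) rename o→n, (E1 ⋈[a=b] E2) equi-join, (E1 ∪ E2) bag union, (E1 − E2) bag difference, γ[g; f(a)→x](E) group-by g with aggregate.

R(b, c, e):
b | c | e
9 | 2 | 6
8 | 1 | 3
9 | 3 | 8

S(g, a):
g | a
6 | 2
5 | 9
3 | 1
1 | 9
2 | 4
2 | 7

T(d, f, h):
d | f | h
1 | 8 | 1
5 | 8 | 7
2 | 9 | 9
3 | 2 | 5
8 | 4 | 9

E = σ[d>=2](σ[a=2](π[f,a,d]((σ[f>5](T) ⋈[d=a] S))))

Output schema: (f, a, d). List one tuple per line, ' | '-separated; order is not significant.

Row counts bottom-up:
  T → 5
  σ[f>5](T) → 3
  S → 6
  (σ[f>5](T) ⋈[d=a] S) → 2
  π[f,a,d]((σ[f>5](T) ⋈[d=a] S)) → 2
  σ[a=2](π[f,a,d]((σ[f>5](T) ⋈[d=a] S))) → 1
  σ[d>=2](σ[a=2](π[f,a,d]((σ[f>5](T) ⋈[d=a] S)))) → 1

== RESULT ==
f | a | d
9 | 2 | 2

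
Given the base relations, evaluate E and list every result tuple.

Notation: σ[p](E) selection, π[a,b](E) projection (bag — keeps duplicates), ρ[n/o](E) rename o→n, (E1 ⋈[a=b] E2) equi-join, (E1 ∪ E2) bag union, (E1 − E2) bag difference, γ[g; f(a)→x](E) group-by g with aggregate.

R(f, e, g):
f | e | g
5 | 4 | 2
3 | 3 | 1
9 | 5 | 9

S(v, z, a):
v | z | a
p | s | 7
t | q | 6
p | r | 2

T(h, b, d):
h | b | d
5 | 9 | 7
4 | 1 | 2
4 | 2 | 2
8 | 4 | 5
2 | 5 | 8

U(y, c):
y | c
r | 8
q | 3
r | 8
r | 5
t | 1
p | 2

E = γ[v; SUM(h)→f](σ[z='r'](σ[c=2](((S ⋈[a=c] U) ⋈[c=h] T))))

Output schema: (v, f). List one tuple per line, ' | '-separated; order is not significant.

Per-node cardinality:
  S → 3
  U → 6
  (S ⋈[a=c] U) → 1
  T → 5
  ((S ⋈[a=c] U) ⋈[c=h] T) → 1
  σ[c=2](((S ⋈[a=c] U) ⋈[c=h] T)) → 1
  σ[z='r'](σ[c=2](((S ⋈[a=c] U) ⋈[c=h] T))) → 1
  γ[v; SUM(h)→f](σ[z='r'](σ[c=2](((S ⋈[a=c] U) ⋈[c=h] T)))) → 1

== RESULT ==
v | f
p | 2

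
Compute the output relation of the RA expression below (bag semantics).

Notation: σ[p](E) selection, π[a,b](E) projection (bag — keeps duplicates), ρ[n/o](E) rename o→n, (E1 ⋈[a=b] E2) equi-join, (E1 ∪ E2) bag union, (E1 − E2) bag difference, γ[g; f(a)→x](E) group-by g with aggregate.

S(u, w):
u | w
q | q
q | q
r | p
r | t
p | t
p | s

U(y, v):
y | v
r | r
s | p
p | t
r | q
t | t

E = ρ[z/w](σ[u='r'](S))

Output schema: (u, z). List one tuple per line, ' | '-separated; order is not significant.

Per-node cardinality:
  S → 6
  σ[u='r'](S) → 2
  ρ[z/w](σ[u='r'](S)) → 2

== RESULT ==
u | z
r | p
r | t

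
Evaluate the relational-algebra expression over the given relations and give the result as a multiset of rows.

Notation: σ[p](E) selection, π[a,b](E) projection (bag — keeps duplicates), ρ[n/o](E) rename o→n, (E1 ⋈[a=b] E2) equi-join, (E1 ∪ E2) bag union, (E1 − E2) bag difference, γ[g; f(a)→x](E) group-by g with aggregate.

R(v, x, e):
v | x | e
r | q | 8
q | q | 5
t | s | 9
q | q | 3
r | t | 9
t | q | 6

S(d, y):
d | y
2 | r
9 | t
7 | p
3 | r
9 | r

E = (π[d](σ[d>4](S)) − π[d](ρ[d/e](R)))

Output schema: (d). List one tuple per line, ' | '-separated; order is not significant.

Per-node cardinality:
  S → 5
  σ[d>4](S) → 3
  π[d](σ[d>4](S)) → 3
  R → 6
  ρ[d/e](R) → 6
  π[d](ρ[d/e](R)) → 6
  (π[d](σ[d>4](S)) − π[d](ρ[d/e](R))) → 1

== RESULT ==
d
7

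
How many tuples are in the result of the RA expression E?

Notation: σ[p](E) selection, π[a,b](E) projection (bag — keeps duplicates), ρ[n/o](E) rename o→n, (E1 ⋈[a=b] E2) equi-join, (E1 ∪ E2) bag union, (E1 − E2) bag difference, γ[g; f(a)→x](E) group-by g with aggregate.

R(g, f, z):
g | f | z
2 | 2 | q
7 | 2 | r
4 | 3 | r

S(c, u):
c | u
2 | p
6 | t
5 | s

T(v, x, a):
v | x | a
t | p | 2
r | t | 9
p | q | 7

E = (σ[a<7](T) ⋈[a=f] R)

Stepwise |·|:
  T → 3
  σ[a<7](T) → 1
  R → 3
  (σ[a<7](T) ⋈[a=f] R) → 2

|E| = 2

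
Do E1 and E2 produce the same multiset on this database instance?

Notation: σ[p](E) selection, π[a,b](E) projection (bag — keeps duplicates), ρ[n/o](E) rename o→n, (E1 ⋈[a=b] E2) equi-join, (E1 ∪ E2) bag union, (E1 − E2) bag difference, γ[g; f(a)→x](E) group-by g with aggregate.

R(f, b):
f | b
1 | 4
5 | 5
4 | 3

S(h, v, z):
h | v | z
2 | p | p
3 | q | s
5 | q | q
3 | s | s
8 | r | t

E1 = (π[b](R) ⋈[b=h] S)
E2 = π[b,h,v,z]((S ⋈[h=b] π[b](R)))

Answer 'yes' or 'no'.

E1 stepwise |·|:
  R → 3
  π[b](R) → 3
  S → 5
  (π[b](R) ⋈[b=h] S) → 3
E2 stepwise |·|:
  S → 5
  R → 3
  π[b](R) → 3
  (S ⋈[h=b] π[b](R)) → 3
  π[b,h,v,z]((S ⋈[h=b] π[b](R))) → 3

E1 and E2 produce the same multiset:
b | h | v | z
3 | 3 | q | s
3 | 3 | s | s
5 | 5 | q | q

yes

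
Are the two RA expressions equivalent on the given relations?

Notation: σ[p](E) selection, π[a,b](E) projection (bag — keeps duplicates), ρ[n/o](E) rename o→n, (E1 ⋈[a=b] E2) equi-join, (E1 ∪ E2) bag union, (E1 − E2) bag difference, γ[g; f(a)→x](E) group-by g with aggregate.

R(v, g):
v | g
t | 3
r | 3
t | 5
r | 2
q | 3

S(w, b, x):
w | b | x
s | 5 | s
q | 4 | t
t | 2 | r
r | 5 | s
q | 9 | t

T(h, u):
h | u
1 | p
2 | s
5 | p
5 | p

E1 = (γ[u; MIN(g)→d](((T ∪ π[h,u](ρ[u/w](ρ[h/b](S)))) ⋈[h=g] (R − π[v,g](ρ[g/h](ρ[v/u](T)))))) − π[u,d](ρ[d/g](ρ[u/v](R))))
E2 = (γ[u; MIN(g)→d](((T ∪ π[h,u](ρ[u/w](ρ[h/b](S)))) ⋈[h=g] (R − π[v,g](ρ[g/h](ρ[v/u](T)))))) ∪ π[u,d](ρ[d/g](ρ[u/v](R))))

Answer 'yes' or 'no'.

E1 stepwise |·|:
  T → 4
  S → 5
  ρ[h/b](S) → 5
  ρ[u/w](ρ[h/b](S)) → 5
  π[h,u](ρ[u/w](ρ[h/b](S))) → 5
  (T ∪ π[h,u](ρ[u/w](ρ[h/b](S)))) → 9
  R → 5
  T → 4
  ρ[v/u](T) → 4
  ρ[g/h](ρ[v/u](T)) → 4
  π[v,g](ρ[g/h](ρ[v/u](T))) → 4
  (R − π[v,g](ρ[g/h](ρ[v/u](T)))) → 5
  ((T ∪ π[h,u](ρ[u/w](ρ[h/b](S)))) ⋈[h=g] (R − π[v,g](ρ[g/h](ρ[v/u](T))))) → 6
  γ[u; MIN(g)→d](((T ∪ π[h,u](ρ[u/w](ρ[h/b](S)))) ⋈[h=g] (R − π[v,g](ρ[g/h](ρ[v/u](T)))))) → 4
  R → 5
  ρ[u/v](R) → 5
  ρ[d/g](ρ[u/v](R)) → 5
  π[u,d](ρ[d/g](ρ[u/v](R))) → 5
  (γ[u; MIN(g)→d](((T ∪ π[h,u](ρ[u/w](ρ[h/b](S)))) ⋈[h=g] (R − π[v,g](ρ[g/h](ρ[v/u](T)))))) − π[u,d](ρ[d/g](ρ[u/v](R)))) → 4
E2 stepwise |·|:
  T → 4
  S → 5
  ρ[h/b](S) → 5
  ρ[u/w](ρ[h/b](S)) → 5
  π[h,u](ρ[u/w](ρ[h/b](S))) → 5
  (T ∪ π[h,u](ρ[u/w](ρ[h/b](S)))) → 9
  R → 5
  T → 4
  ρ[v/u](T) → 4
  ρ[g/h](ρ[v/u](T)) → 4
  π[v,g](ρ[g/h](ρ[v/u](T))) → 4
  (R − π[v,g](ρ[g/h](ρ[v/u](T)))) → 5
  ((T ∪ π[h,u](ρ[u/w](ρ[h/b](S)))) ⋈[h=g] (R − π[v,g](ρ[g/h](ρ[v/u](T))))) → 6
  γ[u; MIN(g)→d](((T ∪ π[h,u](ρ[u/w](ρ[h/b](S)))) ⋈[h=g] (R − π[v,g](ρ[g/h](ρ[v/u](T)))))) → 4
  R → 5
  ρ[u/v](R) → 5
  ρ[d/g](ρ[u/v](R)) → 5
  π[u,d](ρ[d/g](ρ[u/v](R))) → 5
  (γ[u; MIN(g)→d](((T ∪ π[h,u](ρ[u/w](ρ[h/b](S)))) ⋈[h=g] (R − π[v,g](ρ[g/h](ρ[v/u](T)))))) ∪ π[u,d](ρ[d/g](ρ[u/v](R)))) → 9

E1 result:
u | d
p | 5
r | 5
s | 2
t | 2
E2 result:
u | d
p | 5
q | 3
r | 2
r | 3
r | 5
s | 2
t | 2
t | 3
t | 5
Witness: ('r', 3) appears 0× in E1 but 1× in E2.

no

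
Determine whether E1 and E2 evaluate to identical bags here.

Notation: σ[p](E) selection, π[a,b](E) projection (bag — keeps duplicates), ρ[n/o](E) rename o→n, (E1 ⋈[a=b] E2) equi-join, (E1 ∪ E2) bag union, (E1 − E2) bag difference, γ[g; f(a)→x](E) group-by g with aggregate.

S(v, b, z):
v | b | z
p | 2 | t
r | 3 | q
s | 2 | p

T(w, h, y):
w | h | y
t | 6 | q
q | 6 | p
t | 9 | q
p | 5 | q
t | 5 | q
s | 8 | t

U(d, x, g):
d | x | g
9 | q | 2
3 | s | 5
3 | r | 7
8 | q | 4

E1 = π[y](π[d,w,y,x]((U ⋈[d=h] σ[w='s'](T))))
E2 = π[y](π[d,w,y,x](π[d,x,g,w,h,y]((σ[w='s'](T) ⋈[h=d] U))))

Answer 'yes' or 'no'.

E1 subexpression sizes:
  U → 4
  T → 6
  σ[w='s'](T) → 1
  (U ⋈[d=h] σ[w='s'](T)) → 1
  π[d,w,y,x]((U ⋈[d=h] σ[w='s'](T))) → 1
  π[y](π[d,w,y,x]((U ⋈[d=h] σ[w='s'](T)))) → 1
E2 subexpression sizes:
  T → 6
  σ[w='s'](T) → 1
  U → 4
  (σ[w='s'](T) ⋈[h=d] U) → 1
  π[d,x,g,w,h,y]((σ[w='s'](T) ⋈[h=d] U)) → 1
  π[d,w,y,x](π[d,x,g,w,h,y]((σ[w='s'](T) ⋈[h=d] U))) → 1
  π[y](π[d,w,y,x](π[d,x,g,w,h,y]((σ[w='s'](T) ⋈[h=d] U)))) → 1

E1 and E2 produce the same multiset:
y
t

yes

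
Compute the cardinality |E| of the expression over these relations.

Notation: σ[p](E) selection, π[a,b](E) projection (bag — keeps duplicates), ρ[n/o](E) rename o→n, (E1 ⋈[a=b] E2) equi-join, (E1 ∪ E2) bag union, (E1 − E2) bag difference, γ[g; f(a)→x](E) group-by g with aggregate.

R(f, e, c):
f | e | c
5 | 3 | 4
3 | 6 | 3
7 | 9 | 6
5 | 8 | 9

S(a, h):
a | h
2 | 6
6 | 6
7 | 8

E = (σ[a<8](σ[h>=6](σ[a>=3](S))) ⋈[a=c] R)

Row counts bottom-up:
  S → 3
  σ[a>=3](S) → 2
  σ[h>=6](σ[a>=3](S)) → 2
  σ[a<8](σ[h>=6](σ[a>=3](S))) → 2
  R → 4
  (σ[a<8](σ[h>=6](σ[a>=3](S))) ⋈[a=c] R) → 1

|E| = 1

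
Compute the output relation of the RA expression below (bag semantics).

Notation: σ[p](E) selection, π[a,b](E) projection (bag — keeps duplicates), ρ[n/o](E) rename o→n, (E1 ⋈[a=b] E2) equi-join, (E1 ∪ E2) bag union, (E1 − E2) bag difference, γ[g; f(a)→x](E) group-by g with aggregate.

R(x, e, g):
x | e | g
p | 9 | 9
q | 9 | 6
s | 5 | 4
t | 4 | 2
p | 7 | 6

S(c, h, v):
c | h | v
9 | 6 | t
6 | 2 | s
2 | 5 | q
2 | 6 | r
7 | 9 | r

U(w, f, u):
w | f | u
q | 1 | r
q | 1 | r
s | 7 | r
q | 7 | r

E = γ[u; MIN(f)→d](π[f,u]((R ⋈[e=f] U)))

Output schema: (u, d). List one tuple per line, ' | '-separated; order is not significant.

Row counts bottom-up:
  R → 5
  U → 4
  (R ⋈[e=f] U) → 2
  π[f,u]((R ⋈[e=f] U)) → 2
  γ[u; MIN(f)→d](π[f,u]((R ⋈[e=f] U))) → 1

== RESULT ==
u | d
r | 7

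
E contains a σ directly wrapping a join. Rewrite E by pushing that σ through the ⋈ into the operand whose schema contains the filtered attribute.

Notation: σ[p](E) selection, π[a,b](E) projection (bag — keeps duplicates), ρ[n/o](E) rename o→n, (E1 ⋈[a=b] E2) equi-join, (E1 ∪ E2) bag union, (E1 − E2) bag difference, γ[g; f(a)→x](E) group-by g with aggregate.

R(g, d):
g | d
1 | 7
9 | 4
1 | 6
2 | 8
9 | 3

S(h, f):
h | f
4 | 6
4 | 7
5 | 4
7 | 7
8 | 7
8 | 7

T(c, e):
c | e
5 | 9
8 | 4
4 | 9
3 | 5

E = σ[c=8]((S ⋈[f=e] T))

σ filters on c, owned by the right side.
E' = (S ⋈[f=e] σ[c=8](T))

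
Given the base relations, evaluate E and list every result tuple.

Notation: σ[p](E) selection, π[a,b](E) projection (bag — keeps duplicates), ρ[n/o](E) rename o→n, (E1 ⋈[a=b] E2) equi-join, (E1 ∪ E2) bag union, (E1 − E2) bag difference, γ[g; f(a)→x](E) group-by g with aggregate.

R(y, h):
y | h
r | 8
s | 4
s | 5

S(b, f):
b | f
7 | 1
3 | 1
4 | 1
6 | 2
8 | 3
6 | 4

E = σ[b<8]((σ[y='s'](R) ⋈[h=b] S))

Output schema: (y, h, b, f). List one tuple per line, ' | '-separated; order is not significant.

Stepwise |·|:
  R → 3
  σ[y='s'](R) → 2
  S → 6
  (σ[y='s'](R) ⋈[h=b] S) → 1
  σ[b<8]((σ[y='s'](R) ⋈[h=b] S)) → 1

== RESULT ==
y | h | b | f
s | 4 | 4 | 1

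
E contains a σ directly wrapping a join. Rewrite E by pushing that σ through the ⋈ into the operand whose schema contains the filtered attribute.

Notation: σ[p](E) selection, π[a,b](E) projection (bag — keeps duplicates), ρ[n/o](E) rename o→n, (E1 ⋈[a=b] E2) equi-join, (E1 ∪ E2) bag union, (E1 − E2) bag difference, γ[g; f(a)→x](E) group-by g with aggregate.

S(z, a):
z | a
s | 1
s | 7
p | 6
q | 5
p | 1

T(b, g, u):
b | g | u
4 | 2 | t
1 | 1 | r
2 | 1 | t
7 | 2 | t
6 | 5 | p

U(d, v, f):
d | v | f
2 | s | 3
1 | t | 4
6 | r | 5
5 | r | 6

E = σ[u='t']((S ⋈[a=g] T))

σ filters on u, owned by the right side.
E' = (S ⋈[a=g] σ[u='t'](T))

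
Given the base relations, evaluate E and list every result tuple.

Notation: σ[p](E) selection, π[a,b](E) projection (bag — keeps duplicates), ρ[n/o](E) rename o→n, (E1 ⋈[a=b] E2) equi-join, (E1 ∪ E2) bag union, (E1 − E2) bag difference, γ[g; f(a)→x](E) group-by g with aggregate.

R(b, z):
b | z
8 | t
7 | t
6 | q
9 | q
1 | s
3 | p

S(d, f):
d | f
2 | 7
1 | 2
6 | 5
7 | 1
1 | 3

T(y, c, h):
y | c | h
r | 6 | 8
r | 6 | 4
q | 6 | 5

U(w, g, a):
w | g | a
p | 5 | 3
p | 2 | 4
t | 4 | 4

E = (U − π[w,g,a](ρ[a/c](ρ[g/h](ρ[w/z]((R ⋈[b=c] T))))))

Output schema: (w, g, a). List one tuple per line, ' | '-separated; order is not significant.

Subexpression sizes:
  U → 3
  R → 6
  T → 3
  (R ⋈[b=c] T) → 3
  ρ[w/z]((R ⋈[b=c] T)) → 3
  ρ[g/h](ρ[w/z]((R ⋈[b=c] T))) → 3
  ρ[a/c](ρ[g/h](ρ[w/z]((R ⋈[b=c] T)))) → 3
  π[w,g,a](ρ[a/c](ρ[g/h](ρ[w/z]((R ⋈[b=c] T))))) → 3
  (U − π[w,g,a](ρ[a/c](ρ[g/h](ρ[w/z]((R ⋈[b=c] T)))))) → 3

== RESULT ==
w | g | a
p | 2 | 4
p | 5 | 3
t | 4 | 4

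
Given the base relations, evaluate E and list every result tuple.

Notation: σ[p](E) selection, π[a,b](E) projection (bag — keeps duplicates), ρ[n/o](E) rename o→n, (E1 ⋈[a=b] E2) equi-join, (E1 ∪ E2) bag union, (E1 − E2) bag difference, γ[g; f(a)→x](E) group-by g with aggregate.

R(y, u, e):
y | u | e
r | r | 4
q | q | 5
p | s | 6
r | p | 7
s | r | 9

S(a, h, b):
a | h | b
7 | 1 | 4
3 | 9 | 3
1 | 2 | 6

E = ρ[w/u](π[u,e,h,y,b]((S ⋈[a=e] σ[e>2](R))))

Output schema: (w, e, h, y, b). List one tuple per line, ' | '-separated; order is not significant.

Row counts bottom-up:
  S → 3
  R → 5
  σ[e>2](R) → 5
  (S ⋈[a=e] σ[e>2](R)) → 1
  π[u,e,h,y,b]((S ⋈[a=e] σ[e>2](R))) → 1
  ρ[w/u](π[u,e,h,y,b]((S ⋈[a=e] σ[e>2](R)))) → 1

== RESULT ==
w | e | h | y | b
p | 7 | 1 | r | 4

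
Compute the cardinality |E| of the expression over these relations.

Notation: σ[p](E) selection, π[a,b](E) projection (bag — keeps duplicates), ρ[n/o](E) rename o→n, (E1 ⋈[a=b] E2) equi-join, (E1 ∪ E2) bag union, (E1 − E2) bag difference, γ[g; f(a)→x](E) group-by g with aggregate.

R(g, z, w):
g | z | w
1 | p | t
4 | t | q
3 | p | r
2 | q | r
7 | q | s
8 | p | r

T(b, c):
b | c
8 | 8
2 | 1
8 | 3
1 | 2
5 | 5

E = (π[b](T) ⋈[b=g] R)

Subexpression sizes:
  T → 5
  π[b](T) → 5
  R → 6
  (π[b](T) ⋈[b=g] R) → 4

|E| = 4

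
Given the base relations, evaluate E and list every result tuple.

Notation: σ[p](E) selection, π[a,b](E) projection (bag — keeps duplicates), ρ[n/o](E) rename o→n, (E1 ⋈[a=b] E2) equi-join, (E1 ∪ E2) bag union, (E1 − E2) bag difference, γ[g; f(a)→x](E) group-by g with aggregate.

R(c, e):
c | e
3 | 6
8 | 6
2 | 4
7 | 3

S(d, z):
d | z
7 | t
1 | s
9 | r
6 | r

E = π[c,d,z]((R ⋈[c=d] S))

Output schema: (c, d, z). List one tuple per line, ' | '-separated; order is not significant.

Row counts bottom-up:
  R → 4
  S → 4
  (R ⋈[c=d] S) → 1
  π[c,d,z]((R ⋈[c=d] S)) → 1

== RESULT ==
c | d | z
7 | 7 | t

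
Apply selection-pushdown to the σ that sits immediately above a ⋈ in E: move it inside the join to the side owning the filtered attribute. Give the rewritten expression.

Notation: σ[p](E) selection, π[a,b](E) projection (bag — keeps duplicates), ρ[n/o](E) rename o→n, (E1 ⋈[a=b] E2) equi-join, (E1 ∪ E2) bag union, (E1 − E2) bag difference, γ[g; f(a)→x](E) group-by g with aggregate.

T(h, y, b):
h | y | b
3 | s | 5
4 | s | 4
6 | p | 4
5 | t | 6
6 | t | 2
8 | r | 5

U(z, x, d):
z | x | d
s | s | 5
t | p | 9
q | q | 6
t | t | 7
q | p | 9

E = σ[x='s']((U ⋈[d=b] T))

σ filters on x, owned by the left side.
E' = (σ[x='s'](U) ⋈[d=b] T)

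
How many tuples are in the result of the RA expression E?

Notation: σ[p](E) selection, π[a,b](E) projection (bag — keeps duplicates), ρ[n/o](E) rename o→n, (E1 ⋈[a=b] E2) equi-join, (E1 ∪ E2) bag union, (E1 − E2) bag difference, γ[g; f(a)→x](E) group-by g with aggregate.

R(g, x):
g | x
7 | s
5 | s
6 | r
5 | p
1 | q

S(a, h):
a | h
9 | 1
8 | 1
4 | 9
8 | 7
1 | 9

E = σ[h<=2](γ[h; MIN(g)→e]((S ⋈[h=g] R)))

Row counts bottom-up:
  S → 5
  R → 5
  (S ⋈[h=g] R) → 3
  γ[h; MIN(g)→e]((S ⋈[h=g] R)) → 2
  σ[h<=2](γ[h; MIN(g)→e]((S ⋈[h=g] R))) → 1

|E| = 1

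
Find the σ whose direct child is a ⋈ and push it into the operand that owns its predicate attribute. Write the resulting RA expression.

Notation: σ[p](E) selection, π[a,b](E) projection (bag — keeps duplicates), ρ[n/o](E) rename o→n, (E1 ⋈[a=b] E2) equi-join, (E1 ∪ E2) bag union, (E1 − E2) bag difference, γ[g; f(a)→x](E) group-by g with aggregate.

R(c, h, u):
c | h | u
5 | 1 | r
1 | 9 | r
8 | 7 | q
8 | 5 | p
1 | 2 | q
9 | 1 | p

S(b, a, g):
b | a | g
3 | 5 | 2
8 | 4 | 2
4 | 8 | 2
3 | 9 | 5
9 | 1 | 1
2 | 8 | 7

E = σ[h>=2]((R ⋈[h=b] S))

σ filters on h, owned by the left side.
E' = (σ[h>=2](R) ⋈[h=b] S)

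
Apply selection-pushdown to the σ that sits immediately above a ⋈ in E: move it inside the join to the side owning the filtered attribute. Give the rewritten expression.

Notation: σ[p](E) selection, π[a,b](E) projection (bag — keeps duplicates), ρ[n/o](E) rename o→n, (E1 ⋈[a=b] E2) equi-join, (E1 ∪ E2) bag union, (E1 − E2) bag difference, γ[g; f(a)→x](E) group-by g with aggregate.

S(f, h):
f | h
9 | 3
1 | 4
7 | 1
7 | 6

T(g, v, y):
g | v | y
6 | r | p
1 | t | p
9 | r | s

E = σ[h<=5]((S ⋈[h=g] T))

σ filters on h, owned by the left side.
E' = (σ[h<=5](S) ⋈[h=g] T)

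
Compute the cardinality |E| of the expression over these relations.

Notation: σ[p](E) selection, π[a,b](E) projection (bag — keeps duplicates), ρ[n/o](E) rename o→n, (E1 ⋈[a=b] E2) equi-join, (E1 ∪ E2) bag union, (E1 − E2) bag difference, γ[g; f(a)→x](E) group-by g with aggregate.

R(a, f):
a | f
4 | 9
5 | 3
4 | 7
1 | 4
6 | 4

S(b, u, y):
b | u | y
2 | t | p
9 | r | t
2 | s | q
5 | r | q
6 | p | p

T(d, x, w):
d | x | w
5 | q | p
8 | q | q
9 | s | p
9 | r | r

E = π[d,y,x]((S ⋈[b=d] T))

Row counts bottom-up:
  S → 5
  T → 4
  (S ⋈[b=d] T) → 3
  π[d,y,x]((S ⋈[b=d] T)) → 3

|E| = 3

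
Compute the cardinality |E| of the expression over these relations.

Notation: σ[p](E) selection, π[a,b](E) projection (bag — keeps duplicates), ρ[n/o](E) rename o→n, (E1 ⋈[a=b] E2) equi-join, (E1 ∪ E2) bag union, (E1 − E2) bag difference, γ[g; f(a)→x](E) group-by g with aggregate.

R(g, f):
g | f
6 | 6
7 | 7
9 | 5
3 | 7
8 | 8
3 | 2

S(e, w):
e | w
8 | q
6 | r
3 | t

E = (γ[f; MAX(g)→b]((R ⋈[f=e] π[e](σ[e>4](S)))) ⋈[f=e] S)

Row counts bottom-up:
  R → 6
  S → 3
  σ[e>4](S) → 2
  π[e](σ[e>4](S)) → 2
  (R ⋈[f=e] π[e](σ[e>4](S))) → 2
  γ[f; MAX(g)→b]((R ⋈[f=e] π[e](σ[e>4](S)))) → 2
  S → 3
  (γ[f; MAX(g)→b]((R ⋈[f=e] π[e](σ[e>4](S)))) ⋈[f=e] S) → 2

|E| = 2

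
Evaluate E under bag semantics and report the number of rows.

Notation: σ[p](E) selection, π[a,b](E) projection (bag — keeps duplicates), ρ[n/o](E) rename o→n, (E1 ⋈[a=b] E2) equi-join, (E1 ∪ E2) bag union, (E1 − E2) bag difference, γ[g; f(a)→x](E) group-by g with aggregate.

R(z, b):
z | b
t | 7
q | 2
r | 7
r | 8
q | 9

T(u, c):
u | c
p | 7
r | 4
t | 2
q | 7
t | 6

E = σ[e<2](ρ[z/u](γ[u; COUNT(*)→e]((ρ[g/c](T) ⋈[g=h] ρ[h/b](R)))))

Stepwise |·|:
  T → 5
  ρ[g/c](T) → 5
  R → 5
  ρ[h/b](R) → 5
  (ρ[g/c](T) ⋈[g=h] ρ[h/b](R)) → 5
  γ[u; COUNT(*)→e]((ρ[g/c](T) ⋈[g=h] ρ[h/b](R))) → 3
  ρ[z/u](γ[u; COUNT(*)→e]((ρ[g/c](T) ⋈[g=h] ρ[h/b](R)))) → 3
  σ[e<2](ρ[z/u](γ[u; COUNT(*)→e]((ρ[g/c](T) ⋈[g=h] ρ[h/b](R))))) → 1

|E| = 1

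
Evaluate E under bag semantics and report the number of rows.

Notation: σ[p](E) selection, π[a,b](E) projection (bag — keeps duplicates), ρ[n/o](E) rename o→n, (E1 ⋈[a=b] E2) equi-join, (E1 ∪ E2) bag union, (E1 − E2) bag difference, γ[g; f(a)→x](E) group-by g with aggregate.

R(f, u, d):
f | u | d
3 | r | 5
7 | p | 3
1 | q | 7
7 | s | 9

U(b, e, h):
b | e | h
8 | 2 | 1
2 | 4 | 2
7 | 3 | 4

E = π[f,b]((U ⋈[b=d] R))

Row counts bottom-up:
  U → 3
  R → 4
  (U ⋈[b=d] R) → 1
  π[f,b]((U ⋈[b=d] R)) → 1

|E| = 1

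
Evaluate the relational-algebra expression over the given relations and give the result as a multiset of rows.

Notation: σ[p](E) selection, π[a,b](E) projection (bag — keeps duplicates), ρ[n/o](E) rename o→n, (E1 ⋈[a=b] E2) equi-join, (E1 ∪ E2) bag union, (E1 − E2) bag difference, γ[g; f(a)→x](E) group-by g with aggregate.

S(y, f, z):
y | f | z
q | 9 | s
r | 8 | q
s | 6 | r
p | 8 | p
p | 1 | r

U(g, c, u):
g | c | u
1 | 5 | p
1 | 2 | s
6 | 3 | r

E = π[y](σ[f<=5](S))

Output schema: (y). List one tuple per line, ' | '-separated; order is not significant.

Per-node cardinality:
  S → 5
  σ[f<=5](S) → 1
  π[y](σ[f<=5](S)) → 1

== RESULT ==
y
p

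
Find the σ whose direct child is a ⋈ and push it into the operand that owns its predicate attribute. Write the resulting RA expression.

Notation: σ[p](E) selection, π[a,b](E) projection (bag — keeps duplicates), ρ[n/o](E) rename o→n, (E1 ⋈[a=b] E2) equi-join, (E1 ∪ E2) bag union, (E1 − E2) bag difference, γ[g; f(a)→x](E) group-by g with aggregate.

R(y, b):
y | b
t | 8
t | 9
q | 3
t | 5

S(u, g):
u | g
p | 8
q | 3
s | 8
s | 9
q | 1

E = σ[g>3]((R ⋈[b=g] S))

σ filters on g, owned by the right side.
E' = (R ⋈[b=g] σ[g>3](S))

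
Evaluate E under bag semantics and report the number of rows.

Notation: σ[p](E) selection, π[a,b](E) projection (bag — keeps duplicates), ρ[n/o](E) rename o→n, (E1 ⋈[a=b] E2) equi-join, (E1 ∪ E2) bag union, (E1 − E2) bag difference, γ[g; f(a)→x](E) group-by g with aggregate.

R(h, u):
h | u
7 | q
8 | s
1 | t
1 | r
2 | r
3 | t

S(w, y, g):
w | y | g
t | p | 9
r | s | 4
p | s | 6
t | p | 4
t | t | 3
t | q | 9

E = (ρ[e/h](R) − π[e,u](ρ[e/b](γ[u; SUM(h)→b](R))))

Per-node cardinality:
  R → 6
  ρ[e/h](R) → 6
  R → 6
  γ[u; SUM(h)→b](R) → 4
  ρ[e/b](γ[u; SUM(h)→b](R)) → 4
  π[e,u](ρ[e/b](γ[u; SUM(h)→b](R))) → 4
  (ρ[e/h](R) − π[e,u](ρ[e/b](γ[u; SUM(h)→b](R)))) → 4

|E| = 4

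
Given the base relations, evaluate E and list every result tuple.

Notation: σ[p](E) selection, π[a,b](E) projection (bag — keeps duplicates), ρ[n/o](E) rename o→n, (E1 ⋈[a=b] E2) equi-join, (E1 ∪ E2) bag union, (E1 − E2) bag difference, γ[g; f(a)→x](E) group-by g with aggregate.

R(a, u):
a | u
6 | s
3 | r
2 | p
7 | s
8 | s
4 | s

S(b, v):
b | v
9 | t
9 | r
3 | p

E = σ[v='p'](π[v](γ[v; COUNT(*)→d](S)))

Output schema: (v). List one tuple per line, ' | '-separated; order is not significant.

Subexpression sizes:
  S → 3
  γ[v; COUNT(*)→d](S) → 3
  π[v](γ[v; COUNT(*)→d](S)) → 3
  σ[v='p'](π[v](γ[v; COUNT(*)→d](S))) → 1

== RESULT ==
v
p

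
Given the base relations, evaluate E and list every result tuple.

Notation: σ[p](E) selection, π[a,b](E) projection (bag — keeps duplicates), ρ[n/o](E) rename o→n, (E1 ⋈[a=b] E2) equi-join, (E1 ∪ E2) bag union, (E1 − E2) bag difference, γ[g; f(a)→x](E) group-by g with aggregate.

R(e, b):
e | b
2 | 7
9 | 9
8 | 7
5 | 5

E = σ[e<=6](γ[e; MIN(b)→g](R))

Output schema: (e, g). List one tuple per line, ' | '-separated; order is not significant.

Per-node cardinality:
  R → 4
  γ[e; MIN(b)→g](R) → 4
  σ[e<=6](γ[e; MIN(b)→g](R)) → 2

== RESULT ==
e | g
2 | 7
5 | 5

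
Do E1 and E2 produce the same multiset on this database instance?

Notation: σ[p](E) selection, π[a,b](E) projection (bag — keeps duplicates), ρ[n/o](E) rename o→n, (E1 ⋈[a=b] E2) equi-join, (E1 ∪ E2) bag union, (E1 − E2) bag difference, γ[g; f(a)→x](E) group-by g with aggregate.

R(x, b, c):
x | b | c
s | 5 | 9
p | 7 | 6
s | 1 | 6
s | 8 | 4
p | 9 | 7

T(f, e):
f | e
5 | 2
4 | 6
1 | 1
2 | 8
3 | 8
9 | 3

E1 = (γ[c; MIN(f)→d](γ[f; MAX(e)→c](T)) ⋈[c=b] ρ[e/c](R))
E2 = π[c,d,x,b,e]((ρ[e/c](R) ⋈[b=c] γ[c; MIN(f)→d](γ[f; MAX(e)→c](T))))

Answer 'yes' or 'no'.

E1 per-node cardinality:
  T → 6
  γ[f; MAX(e)→c](T) → 6
  γ[c; MIN(f)→d](γ[f; MAX(e)→c](T)) → 5
  R → 5
  ρ[e/c](R) → 5
  (γ[c; MIN(f)→d](γ[f; MAX(e)→c](T)) ⋈[c=b] ρ[e/c](R)) → 2
E2 per-node cardinality:
  R → 5
  ρ[e/c](R) → 5
  T → 6
  γ[f; MAX(e)→c](T) → 6
  γ[c; MIN(f)→d](γ[f; MAX(e)→c](T)) → 5
  (ρ[e/c](R) ⋈[b=c] γ[c; MIN(f)→d](γ[f; MAX(e)→c](T))) → 2
  π[c,d,x,b,e]((ρ[e/c](R) ⋈[b=c] γ[c; MIN(f)→d](γ[f; MAX(e)→c](T)))) → 2

E1 and E2 produce the same multiset:
c | d | x | b | e
1 | 1 | s | 1 | 6
8 | 2 | s | 8 | 4

yes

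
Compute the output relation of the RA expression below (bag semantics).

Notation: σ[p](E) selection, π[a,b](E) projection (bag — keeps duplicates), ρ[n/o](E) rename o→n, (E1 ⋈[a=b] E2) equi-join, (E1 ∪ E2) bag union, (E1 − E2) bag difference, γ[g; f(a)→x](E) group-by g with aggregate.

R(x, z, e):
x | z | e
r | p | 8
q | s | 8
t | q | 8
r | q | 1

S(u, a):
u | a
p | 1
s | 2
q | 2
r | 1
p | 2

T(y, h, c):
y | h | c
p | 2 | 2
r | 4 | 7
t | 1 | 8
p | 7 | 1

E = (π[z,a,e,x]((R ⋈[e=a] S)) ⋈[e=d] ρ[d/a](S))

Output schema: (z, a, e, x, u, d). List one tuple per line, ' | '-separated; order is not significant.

Row counts bottom-up:
  R → 4
  S → 5
  (R ⋈[e=a] S) → 2
  π[z,a,e,x]((R ⋈[e=a] S)) → 2
  S → 5
  ρ[d/a](S) → 5
  (π[z,a,e,x]((R ⋈[e=a] S)) ⋈[e=d] ρ[d/a](S)) → 4

== RESULT ==
z | a | e | x | u | d
q | 1 | 1 | r | p | 1
q | 1 | 1 | r | p | 1
q | 1 | 1 | r | r | 1
q | 1 | 1 | r | r | 1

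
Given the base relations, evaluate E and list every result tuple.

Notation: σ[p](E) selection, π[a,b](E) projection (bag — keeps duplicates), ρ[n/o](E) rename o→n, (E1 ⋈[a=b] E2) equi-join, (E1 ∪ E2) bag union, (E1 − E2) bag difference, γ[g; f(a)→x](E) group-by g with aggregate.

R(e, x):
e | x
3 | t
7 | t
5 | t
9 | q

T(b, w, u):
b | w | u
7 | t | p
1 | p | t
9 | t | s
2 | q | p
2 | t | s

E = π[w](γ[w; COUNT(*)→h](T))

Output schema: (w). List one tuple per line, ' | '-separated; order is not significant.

Subexpression sizes:
  T → 5
  γ[w; COUNT(*)→h](T) → 3
  π[w](γ[w; COUNT(*)→h](T)) → 3

== RESULT ==
w
p
q
t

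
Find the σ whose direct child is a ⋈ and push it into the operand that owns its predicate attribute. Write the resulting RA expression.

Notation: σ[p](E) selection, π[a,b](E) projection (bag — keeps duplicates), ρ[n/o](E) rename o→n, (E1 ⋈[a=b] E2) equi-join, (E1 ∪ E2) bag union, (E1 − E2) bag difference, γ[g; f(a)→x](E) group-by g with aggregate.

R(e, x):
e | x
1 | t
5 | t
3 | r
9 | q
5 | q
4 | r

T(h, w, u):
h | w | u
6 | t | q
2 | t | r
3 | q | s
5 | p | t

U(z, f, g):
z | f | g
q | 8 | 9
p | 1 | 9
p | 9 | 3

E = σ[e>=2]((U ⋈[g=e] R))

σ filters on e, owned by the right side.
E' = (U ⋈[g=e] σ[e>=2](R))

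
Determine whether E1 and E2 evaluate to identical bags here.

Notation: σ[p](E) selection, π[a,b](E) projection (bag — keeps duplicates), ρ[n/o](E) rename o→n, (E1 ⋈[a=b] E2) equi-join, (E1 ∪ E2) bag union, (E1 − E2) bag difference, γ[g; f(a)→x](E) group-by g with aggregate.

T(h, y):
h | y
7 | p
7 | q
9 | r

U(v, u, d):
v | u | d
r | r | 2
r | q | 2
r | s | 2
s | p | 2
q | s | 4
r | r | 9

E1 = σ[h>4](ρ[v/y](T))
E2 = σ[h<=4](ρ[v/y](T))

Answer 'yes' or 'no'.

E1 row counts bottom-up:
  T → 3
  ρ[v/y](T) → 3
  σ[h>4](ρ[v/y](T)) → 3
E2 row counts bottom-up:
  T → 3
  ρ[v/y](T) → 3
  σ[h<=4](ρ[v/y](T)) → 0

E1 result:
h | v
7 | p
7 | q
9 | r
E2 result:
h | v
(0 rows)
Witness: (9, 'r') appears 1× in E1 but 0× in E2.

no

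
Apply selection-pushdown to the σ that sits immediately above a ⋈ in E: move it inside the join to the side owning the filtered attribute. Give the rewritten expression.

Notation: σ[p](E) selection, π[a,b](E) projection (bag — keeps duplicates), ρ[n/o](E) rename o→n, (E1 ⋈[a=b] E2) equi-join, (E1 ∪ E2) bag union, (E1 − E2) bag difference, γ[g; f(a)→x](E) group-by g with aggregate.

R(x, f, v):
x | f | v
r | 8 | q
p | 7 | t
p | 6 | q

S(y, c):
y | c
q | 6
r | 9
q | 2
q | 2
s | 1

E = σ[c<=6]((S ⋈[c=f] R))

σ filters on c, owned by the left side.
E' = (σ[c<=6](S) ⋈[c=f] R)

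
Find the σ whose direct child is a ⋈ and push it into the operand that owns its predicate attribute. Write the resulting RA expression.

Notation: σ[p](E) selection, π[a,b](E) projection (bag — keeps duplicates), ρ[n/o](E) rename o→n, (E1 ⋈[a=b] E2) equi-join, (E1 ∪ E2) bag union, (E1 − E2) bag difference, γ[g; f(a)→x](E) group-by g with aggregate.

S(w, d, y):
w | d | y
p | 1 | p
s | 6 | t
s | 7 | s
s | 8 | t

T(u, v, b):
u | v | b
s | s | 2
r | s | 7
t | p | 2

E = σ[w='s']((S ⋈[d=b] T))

σ filters on w, owned by the left side.
E' = (σ[w='s'](S) ⋈[d=b] T)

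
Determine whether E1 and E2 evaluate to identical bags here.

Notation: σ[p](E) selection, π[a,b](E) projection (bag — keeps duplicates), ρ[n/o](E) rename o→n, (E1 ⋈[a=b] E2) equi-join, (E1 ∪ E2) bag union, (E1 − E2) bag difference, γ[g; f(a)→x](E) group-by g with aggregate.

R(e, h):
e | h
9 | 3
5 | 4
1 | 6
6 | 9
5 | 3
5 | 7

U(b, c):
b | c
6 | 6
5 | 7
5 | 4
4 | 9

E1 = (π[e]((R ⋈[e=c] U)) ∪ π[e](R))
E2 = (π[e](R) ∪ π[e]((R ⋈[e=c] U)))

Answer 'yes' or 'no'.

E1 row counts bottom-up:
  R → 6
  U → 4
  (R ⋈[e=c] U) → 2
  π[e]((R ⋈[e=c] U)) → 2
  R → 6
  π[e](R) → 6
  (π[e]((R ⋈[e=c] U)) ∪ π[e](R)) → 8
E2 row counts bottom-up:
  R → 6
  π[e](R) → 6
  R → 6
  U → 4
  (R ⋈[e=c] U) → 2
  π[e]((R ⋈[e=c] U)) → 2
  (π[e](R) ∪ π[e]((R ⋈[e=c] U))) → 8

E1 and E2 produce the same multiset:
e
1
5
5
5
6
6
9
9

yes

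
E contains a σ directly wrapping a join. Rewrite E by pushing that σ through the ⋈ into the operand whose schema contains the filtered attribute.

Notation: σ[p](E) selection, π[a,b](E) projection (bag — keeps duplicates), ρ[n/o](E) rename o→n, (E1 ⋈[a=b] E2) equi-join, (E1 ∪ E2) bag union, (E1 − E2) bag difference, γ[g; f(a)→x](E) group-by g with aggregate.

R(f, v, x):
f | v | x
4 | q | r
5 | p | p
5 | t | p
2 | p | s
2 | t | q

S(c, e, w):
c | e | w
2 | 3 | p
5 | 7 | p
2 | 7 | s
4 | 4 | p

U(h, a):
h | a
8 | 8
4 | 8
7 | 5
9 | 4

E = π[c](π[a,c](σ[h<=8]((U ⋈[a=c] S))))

σ filters on h, owned by the left side.
E' = π[c](π[a,c]((σ[h<=8](U) ⋈[a=c] S)))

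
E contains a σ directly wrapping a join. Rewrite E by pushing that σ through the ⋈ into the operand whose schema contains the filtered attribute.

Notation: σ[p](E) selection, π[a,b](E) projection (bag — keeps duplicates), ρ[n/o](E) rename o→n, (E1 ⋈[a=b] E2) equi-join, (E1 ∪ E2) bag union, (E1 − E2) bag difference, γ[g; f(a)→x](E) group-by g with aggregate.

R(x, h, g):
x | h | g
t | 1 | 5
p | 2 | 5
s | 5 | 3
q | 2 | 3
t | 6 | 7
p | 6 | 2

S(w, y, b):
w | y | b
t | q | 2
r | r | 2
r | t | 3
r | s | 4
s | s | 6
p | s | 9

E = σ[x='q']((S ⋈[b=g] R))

σ filters on x, owned by the right side.
E' = (S ⋈[b=g] σ[x='q'](R))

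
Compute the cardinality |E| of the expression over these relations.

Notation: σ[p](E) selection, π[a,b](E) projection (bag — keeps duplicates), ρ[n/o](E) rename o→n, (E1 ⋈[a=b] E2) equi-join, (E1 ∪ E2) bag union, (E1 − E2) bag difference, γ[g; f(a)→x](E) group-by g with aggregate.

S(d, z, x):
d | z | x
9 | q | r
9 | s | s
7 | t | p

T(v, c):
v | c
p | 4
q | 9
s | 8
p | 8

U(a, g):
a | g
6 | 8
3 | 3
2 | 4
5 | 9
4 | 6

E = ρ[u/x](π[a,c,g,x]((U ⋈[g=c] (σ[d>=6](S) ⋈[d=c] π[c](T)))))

Stepwise |·|:
  U → 5
  S → 3
  σ[d>=6](S) → 3
  T → 4
  π[c](T) → 4
  (σ[d>=6](S) ⋈[d=c] π[c](T)) → 2
  (U ⋈[g=c] (σ[d>=6](S) ⋈[d=c] π[c](T))) → 2
  π[a,c,g,x]((U ⋈[g=c] (σ[d>=6](S) ⋈[d=c] π[c](T)))) → 2
  ρ[u/x](π[a,c,g,x]((U ⋈[g=c] (σ[d>=6](S) ⋈[d=c] π[c](T))))) → 2

|E| = 2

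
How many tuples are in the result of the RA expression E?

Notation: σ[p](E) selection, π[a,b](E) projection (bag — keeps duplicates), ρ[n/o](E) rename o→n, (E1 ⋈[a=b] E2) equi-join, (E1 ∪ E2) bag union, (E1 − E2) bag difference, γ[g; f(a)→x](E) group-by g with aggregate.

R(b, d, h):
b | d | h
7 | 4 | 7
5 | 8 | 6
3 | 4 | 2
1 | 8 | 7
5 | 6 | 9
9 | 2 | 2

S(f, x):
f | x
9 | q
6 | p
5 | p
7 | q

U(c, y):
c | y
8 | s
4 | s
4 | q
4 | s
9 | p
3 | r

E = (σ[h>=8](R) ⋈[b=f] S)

Stepwise |·|:
  R → 6
  σ[h>=8](R) → 1
  S → 4
  (σ[h>=8](R) ⋈[b=f] S) → 1

|E| = 1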